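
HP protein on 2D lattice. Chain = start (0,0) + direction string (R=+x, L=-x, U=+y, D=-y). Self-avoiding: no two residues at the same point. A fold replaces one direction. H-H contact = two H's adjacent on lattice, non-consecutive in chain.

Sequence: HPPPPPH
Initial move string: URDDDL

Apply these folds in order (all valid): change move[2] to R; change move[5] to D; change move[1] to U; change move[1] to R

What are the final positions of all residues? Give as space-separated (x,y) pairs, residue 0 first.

Initial moves: URDDDL
Fold: move[2]->R => URRDDL (positions: [(0, 0), (0, 1), (1, 1), (2, 1), (2, 0), (2, -1), (1, -1)])
Fold: move[5]->D => URRDDD (positions: [(0, 0), (0, 1), (1, 1), (2, 1), (2, 0), (2, -1), (2, -2)])
Fold: move[1]->U => UURDDD (positions: [(0, 0), (0, 1), (0, 2), (1, 2), (1, 1), (1, 0), (1, -1)])
Fold: move[1]->R => URRDDD (positions: [(0, 0), (0, 1), (1, 1), (2, 1), (2, 0), (2, -1), (2, -2)])

Answer: (0,0) (0,1) (1,1) (2,1) (2,0) (2,-1) (2,-2)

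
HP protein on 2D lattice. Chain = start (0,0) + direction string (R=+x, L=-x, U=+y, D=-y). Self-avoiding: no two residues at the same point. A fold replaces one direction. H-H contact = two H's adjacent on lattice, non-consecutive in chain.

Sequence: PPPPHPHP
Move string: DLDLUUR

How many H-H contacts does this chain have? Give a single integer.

Answer: 0

Derivation:
Positions: [(0, 0), (0, -1), (-1, -1), (-1, -2), (-2, -2), (-2, -1), (-2, 0), (-1, 0)]
No H-H contacts found.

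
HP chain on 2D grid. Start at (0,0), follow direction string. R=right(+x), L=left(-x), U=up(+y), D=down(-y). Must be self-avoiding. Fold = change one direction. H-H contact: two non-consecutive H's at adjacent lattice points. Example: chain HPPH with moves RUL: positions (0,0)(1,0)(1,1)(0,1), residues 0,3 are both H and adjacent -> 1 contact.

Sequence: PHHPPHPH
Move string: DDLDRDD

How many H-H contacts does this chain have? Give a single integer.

Positions: [(0, 0), (0, -1), (0, -2), (-1, -2), (-1, -3), (0, -3), (0, -4), (0, -5)]
H-H contact: residue 2 @(0,-2) - residue 5 @(0, -3)

Answer: 1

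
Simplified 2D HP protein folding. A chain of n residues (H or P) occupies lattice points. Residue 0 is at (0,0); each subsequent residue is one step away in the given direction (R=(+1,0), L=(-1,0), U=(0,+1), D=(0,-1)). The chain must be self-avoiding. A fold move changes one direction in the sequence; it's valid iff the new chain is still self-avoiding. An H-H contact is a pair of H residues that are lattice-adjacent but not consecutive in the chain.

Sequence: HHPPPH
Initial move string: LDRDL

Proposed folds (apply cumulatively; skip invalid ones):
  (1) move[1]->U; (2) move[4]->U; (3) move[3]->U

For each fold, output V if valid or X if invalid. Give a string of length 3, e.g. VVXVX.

Initial: LDRDL -> [(0, 0), (-1, 0), (-1, -1), (0, -1), (0, -2), (-1, -2)]
Fold 1: move[1]->U => LURDL INVALID (collision), skipped
Fold 2: move[4]->U => LDRDU INVALID (collision), skipped
Fold 3: move[3]->U => LDRUL INVALID (collision), skipped

Answer: XXX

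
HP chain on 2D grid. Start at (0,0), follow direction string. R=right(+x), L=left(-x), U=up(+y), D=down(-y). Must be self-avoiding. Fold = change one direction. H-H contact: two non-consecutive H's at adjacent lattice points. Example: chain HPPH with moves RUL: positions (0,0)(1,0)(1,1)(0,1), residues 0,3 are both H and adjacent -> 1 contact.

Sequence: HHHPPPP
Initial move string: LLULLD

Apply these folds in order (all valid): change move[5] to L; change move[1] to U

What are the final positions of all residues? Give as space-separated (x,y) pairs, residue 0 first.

Answer: (0,0) (-1,0) (-1,1) (-1,2) (-2,2) (-3,2) (-4,2)

Derivation:
Initial moves: LLULLD
Fold: move[5]->L => LLULLL (positions: [(0, 0), (-1, 0), (-2, 0), (-2, 1), (-3, 1), (-4, 1), (-5, 1)])
Fold: move[1]->U => LUULLL (positions: [(0, 0), (-1, 0), (-1, 1), (-1, 2), (-2, 2), (-3, 2), (-4, 2)])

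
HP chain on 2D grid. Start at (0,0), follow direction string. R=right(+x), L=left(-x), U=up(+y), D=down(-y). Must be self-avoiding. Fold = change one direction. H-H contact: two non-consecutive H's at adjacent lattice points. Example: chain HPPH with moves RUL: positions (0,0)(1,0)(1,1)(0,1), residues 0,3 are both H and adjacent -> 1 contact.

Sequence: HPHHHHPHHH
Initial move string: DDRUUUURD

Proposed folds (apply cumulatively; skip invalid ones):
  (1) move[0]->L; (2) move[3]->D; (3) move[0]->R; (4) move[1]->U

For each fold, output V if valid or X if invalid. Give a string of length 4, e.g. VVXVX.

Initial: DDRUUUURD -> [(0, 0), (0, -1), (0, -2), (1, -2), (1, -1), (1, 0), (1, 1), (1, 2), (2, 2), (2, 1)]
Fold 1: move[0]->L => LDRUUUURD INVALID (collision), skipped
Fold 2: move[3]->D => DDRDUUURD INVALID (collision), skipped
Fold 3: move[0]->R => RDRUUUURD VALID
Fold 4: move[1]->U => RURUUUURD VALID

Answer: XXVV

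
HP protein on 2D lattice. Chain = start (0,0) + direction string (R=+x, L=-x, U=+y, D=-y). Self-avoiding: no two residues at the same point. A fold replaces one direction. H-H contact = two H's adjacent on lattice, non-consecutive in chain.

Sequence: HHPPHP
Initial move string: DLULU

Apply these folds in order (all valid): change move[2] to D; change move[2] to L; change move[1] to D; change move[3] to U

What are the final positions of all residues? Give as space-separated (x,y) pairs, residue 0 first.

Answer: (0,0) (0,-1) (0,-2) (-1,-2) (-1,-1) (-1,0)

Derivation:
Initial moves: DLULU
Fold: move[2]->D => DLDLU (positions: [(0, 0), (0, -1), (-1, -1), (-1, -2), (-2, -2), (-2, -1)])
Fold: move[2]->L => DLLLU (positions: [(0, 0), (0, -1), (-1, -1), (-2, -1), (-3, -1), (-3, 0)])
Fold: move[1]->D => DDLLU (positions: [(0, 0), (0, -1), (0, -2), (-1, -2), (-2, -2), (-2, -1)])
Fold: move[3]->U => DDLUU (positions: [(0, 0), (0, -1), (0, -2), (-1, -2), (-1, -1), (-1, 0)])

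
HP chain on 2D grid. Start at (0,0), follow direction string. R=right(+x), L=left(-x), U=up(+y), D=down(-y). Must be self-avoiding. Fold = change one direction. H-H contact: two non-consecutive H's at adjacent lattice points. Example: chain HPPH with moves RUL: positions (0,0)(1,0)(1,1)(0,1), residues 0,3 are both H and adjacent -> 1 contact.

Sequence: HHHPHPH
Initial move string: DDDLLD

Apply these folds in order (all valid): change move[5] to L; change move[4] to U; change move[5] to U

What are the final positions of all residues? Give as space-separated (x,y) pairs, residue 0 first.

Answer: (0,0) (0,-1) (0,-2) (0,-3) (-1,-3) (-1,-2) (-1,-1)

Derivation:
Initial moves: DDDLLD
Fold: move[5]->L => DDDLLL (positions: [(0, 0), (0, -1), (0, -2), (0, -3), (-1, -3), (-2, -3), (-3, -3)])
Fold: move[4]->U => DDDLUL (positions: [(0, 0), (0, -1), (0, -2), (0, -3), (-1, -3), (-1, -2), (-2, -2)])
Fold: move[5]->U => DDDLUU (positions: [(0, 0), (0, -1), (0, -2), (0, -3), (-1, -3), (-1, -2), (-1, -1)])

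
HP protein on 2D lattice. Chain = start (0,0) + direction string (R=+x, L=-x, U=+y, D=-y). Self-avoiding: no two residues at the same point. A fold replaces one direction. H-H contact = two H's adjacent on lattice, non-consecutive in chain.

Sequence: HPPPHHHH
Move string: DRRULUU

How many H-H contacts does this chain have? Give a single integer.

Positions: [(0, 0), (0, -1), (1, -1), (2, -1), (2, 0), (1, 0), (1, 1), (1, 2)]
H-H contact: residue 0 @(0,0) - residue 5 @(1, 0)

Answer: 1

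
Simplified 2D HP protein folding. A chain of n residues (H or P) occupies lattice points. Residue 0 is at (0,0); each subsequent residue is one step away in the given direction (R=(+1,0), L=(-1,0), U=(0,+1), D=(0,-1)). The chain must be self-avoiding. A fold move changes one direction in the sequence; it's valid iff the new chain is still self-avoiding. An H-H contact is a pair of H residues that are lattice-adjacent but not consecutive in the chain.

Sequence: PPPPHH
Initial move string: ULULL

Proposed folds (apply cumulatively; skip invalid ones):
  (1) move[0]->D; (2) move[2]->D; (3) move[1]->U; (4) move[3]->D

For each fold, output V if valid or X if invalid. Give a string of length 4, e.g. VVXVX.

Answer: VVXV

Derivation:
Initial: ULULL -> [(0, 0), (0, 1), (-1, 1), (-1, 2), (-2, 2), (-3, 2)]
Fold 1: move[0]->D => DLULL VALID
Fold 2: move[2]->D => DLDLL VALID
Fold 3: move[1]->U => DUDLL INVALID (collision), skipped
Fold 4: move[3]->D => DLDDL VALID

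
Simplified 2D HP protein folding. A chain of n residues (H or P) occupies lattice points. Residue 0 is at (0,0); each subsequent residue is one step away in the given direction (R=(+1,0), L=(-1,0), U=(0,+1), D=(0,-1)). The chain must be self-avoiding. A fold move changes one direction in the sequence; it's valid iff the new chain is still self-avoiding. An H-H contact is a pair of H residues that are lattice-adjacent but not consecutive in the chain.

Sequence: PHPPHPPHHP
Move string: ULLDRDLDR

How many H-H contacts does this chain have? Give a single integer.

Positions: [(0, 0), (0, 1), (-1, 1), (-2, 1), (-2, 0), (-1, 0), (-1, -1), (-2, -1), (-2, -2), (-1, -2)]
H-H contact: residue 4 @(-2,0) - residue 7 @(-2, -1)

Answer: 1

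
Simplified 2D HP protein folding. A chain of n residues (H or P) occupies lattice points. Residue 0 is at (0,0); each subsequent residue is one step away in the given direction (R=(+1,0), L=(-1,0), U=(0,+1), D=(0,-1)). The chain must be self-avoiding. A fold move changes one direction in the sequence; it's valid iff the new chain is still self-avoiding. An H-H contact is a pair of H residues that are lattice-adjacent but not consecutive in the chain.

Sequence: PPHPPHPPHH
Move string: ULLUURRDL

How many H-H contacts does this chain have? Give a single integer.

Positions: [(0, 0), (0, 1), (-1, 1), (-2, 1), (-2, 2), (-2, 3), (-1, 3), (0, 3), (0, 2), (-1, 2)]
H-H contact: residue 2 @(-1,1) - residue 9 @(-1, 2)

Answer: 1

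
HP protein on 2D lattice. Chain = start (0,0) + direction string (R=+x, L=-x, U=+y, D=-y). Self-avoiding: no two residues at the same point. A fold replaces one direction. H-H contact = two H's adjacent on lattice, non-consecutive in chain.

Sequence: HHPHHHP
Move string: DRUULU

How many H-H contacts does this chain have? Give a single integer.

Positions: [(0, 0), (0, -1), (1, -1), (1, 0), (1, 1), (0, 1), (0, 2)]
H-H contact: residue 0 @(0,0) - residue 3 @(1, 0)
H-H contact: residue 0 @(0,0) - residue 5 @(0, 1)

Answer: 2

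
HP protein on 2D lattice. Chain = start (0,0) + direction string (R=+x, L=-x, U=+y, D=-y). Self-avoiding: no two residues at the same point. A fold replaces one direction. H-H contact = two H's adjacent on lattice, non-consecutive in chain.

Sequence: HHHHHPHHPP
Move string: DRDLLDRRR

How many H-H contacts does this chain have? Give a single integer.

Positions: [(0, 0), (0, -1), (1, -1), (1, -2), (0, -2), (-1, -2), (-1, -3), (0, -3), (1, -3), (2, -3)]
H-H contact: residue 1 @(0,-1) - residue 4 @(0, -2)
H-H contact: residue 4 @(0,-2) - residue 7 @(0, -3)

Answer: 2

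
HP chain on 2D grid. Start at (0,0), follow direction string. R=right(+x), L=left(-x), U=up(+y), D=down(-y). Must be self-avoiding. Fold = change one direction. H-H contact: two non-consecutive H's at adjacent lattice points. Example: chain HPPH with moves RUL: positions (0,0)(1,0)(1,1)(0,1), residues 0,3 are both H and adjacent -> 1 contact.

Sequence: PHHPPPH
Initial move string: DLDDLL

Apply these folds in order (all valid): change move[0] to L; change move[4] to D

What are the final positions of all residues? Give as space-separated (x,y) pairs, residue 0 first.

Initial moves: DLDDLL
Fold: move[0]->L => LLDDLL (positions: [(0, 0), (-1, 0), (-2, 0), (-2, -1), (-2, -2), (-3, -2), (-4, -2)])
Fold: move[4]->D => LLDDDL (positions: [(0, 0), (-1, 0), (-2, 0), (-2, -1), (-2, -2), (-2, -3), (-3, -3)])

Answer: (0,0) (-1,0) (-2,0) (-2,-1) (-2,-2) (-2,-3) (-3,-3)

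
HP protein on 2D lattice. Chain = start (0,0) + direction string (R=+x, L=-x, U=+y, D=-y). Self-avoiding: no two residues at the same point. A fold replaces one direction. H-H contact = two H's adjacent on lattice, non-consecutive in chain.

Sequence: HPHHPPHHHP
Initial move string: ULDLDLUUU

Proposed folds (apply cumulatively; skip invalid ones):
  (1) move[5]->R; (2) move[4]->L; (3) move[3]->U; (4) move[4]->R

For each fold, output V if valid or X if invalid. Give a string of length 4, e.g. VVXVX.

Answer: XVXX

Derivation:
Initial: ULDLDLUUU -> [(0, 0), (0, 1), (-1, 1), (-1, 0), (-2, 0), (-2, -1), (-3, -1), (-3, 0), (-3, 1), (-3, 2)]
Fold 1: move[5]->R => ULDLDRUUU INVALID (collision), skipped
Fold 2: move[4]->L => ULDLLLUUU VALID
Fold 3: move[3]->U => ULDULLUUU INVALID (collision), skipped
Fold 4: move[4]->R => ULDLRLUUU INVALID (collision), skipped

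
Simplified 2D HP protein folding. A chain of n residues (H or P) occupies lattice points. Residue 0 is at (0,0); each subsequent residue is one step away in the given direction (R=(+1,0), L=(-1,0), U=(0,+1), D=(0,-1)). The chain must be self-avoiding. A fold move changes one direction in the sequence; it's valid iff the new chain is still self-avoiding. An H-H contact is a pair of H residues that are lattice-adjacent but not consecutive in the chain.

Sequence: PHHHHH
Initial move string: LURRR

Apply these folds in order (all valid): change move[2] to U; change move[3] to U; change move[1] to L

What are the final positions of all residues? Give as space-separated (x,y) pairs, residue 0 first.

Initial moves: LURRR
Fold: move[2]->U => LUURR (positions: [(0, 0), (-1, 0), (-1, 1), (-1, 2), (0, 2), (1, 2)])
Fold: move[3]->U => LUUUR (positions: [(0, 0), (-1, 0), (-1, 1), (-1, 2), (-1, 3), (0, 3)])
Fold: move[1]->L => LLUUR (positions: [(0, 0), (-1, 0), (-2, 0), (-2, 1), (-2, 2), (-1, 2)])

Answer: (0,0) (-1,0) (-2,0) (-2,1) (-2,2) (-1,2)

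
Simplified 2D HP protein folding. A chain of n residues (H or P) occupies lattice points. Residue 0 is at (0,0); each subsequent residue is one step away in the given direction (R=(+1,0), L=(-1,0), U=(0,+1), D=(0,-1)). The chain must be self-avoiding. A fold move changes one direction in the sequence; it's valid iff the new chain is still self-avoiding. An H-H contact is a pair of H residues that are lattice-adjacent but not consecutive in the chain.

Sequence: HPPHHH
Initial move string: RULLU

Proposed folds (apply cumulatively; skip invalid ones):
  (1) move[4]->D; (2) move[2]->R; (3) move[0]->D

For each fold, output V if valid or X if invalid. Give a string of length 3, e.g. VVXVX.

Initial: RULLU -> [(0, 0), (1, 0), (1, 1), (0, 1), (-1, 1), (-1, 2)]
Fold 1: move[4]->D => RULLD VALID
Fold 2: move[2]->R => RURLD INVALID (collision), skipped
Fold 3: move[0]->D => DULLD INVALID (collision), skipped

Answer: VXX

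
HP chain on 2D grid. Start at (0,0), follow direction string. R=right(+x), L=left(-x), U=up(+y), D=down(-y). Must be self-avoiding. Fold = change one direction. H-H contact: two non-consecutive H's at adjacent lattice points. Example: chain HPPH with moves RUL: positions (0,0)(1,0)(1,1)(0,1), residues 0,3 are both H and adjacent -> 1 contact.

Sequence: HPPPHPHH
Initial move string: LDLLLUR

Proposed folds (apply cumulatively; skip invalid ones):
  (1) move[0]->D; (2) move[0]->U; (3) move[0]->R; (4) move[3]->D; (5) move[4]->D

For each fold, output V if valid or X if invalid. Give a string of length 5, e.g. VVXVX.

Answer: VXVXX

Derivation:
Initial: LDLLLUR -> [(0, 0), (-1, 0), (-1, -1), (-2, -1), (-3, -1), (-4, -1), (-4, 0), (-3, 0)]
Fold 1: move[0]->D => DDLLLUR VALID
Fold 2: move[0]->U => UDLLLUR INVALID (collision), skipped
Fold 3: move[0]->R => RDLLLUR VALID
Fold 4: move[3]->D => RDLDLUR INVALID (collision), skipped
Fold 5: move[4]->D => RDLLDUR INVALID (collision), skipped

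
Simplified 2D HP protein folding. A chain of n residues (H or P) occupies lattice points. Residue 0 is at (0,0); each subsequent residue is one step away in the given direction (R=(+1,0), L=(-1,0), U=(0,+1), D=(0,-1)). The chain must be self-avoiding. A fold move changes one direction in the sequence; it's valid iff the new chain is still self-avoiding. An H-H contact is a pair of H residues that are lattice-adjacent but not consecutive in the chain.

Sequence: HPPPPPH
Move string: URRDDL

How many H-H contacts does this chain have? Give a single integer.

Answer: 0

Derivation:
Positions: [(0, 0), (0, 1), (1, 1), (2, 1), (2, 0), (2, -1), (1, -1)]
No H-H contacts found.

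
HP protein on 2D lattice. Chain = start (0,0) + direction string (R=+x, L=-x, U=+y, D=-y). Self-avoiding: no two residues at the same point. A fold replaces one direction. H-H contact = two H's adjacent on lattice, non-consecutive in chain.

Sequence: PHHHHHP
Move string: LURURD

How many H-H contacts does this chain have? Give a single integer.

Answer: 0

Derivation:
Positions: [(0, 0), (-1, 0), (-1, 1), (0, 1), (0, 2), (1, 2), (1, 1)]
No H-H contacts found.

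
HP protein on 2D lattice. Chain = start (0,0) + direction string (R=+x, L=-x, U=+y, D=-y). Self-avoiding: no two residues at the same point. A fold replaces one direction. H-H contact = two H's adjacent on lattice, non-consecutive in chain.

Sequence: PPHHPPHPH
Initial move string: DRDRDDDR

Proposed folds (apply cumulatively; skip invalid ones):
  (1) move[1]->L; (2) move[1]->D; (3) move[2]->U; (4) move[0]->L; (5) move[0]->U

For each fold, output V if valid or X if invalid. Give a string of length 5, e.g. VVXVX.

Answer: VVXVX

Derivation:
Initial: DRDRDDDR -> [(0, 0), (0, -1), (1, -1), (1, -2), (2, -2), (2, -3), (2, -4), (2, -5), (3, -5)]
Fold 1: move[1]->L => DLDRDDDR VALID
Fold 2: move[1]->D => DDDRDDDR VALID
Fold 3: move[2]->U => DDURDDDR INVALID (collision), skipped
Fold 4: move[0]->L => LDDRDDDR VALID
Fold 5: move[0]->U => UDDRDDDR INVALID (collision), skipped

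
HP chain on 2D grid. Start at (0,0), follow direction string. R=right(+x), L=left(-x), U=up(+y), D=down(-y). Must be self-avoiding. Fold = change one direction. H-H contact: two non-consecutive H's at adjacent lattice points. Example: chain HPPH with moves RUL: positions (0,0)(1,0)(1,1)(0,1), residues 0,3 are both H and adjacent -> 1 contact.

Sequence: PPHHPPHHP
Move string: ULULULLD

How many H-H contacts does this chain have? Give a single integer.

Positions: [(0, 0), (0, 1), (-1, 1), (-1, 2), (-2, 2), (-2, 3), (-3, 3), (-4, 3), (-4, 2)]
No H-H contacts found.

Answer: 0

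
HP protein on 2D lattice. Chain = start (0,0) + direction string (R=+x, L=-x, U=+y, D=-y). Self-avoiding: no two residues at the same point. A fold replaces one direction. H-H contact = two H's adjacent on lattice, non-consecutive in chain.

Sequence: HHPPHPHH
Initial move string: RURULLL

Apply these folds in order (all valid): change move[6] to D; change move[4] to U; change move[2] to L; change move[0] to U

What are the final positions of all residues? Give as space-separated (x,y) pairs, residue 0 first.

Initial moves: RURULLL
Fold: move[6]->D => RURULLD (positions: [(0, 0), (1, 0), (1, 1), (2, 1), (2, 2), (1, 2), (0, 2), (0, 1)])
Fold: move[4]->U => RURUULD (positions: [(0, 0), (1, 0), (1, 1), (2, 1), (2, 2), (2, 3), (1, 3), (1, 2)])
Fold: move[2]->L => RULUULD (positions: [(0, 0), (1, 0), (1, 1), (0, 1), (0, 2), (0, 3), (-1, 3), (-1, 2)])
Fold: move[0]->U => UULUULD (positions: [(0, 0), (0, 1), (0, 2), (-1, 2), (-1, 3), (-1, 4), (-2, 4), (-2, 3)])

Answer: (0,0) (0,1) (0,2) (-1,2) (-1,3) (-1,4) (-2,4) (-2,3)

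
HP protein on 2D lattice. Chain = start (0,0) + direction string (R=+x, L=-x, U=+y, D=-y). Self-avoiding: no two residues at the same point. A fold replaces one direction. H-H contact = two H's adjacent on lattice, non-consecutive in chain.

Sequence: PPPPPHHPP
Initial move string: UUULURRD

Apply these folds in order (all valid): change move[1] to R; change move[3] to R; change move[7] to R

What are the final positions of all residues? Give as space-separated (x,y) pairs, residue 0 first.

Initial moves: UUULURRD
Fold: move[1]->R => URULURRD (positions: [(0, 0), (0, 1), (1, 1), (1, 2), (0, 2), (0, 3), (1, 3), (2, 3), (2, 2)])
Fold: move[3]->R => URURURRD (positions: [(0, 0), (0, 1), (1, 1), (1, 2), (2, 2), (2, 3), (3, 3), (4, 3), (4, 2)])
Fold: move[7]->R => URURURRR (positions: [(0, 0), (0, 1), (1, 1), (1, 2), (2, 2), (2, 3), (3, 3), (4, 3), (5, 3)])

Answer: (0,0) (0,1) (1,1) (1,2) (2,2) (2,3) (3,3) (4,3) (5,3)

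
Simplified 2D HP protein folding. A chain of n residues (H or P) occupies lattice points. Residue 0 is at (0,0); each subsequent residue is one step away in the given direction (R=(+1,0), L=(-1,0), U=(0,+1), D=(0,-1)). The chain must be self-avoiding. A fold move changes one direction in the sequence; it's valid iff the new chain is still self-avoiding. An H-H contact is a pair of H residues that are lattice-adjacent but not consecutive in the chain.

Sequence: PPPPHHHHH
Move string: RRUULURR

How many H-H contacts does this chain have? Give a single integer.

Answer: 1

Derivation:
Positions: [(0, 0), (1, 0), (2, 0), (2, 1), (2, 2), (1, 2), (1, 3), (2, 3), (3, 3)]
H-H contact: residue 4 @(2,2) - residue 7 @(2, 3)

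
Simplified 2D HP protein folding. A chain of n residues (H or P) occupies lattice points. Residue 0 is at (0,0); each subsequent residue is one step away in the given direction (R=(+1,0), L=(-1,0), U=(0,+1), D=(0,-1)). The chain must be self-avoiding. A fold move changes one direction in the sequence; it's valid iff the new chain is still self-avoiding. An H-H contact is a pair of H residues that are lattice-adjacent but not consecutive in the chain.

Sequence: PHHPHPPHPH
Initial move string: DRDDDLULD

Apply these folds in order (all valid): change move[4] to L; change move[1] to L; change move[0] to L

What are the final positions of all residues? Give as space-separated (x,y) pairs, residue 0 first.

Initial moves: DRDDDLULD
Fold: move[4]->L => DRDDLLULD (positions: [(0, 0), (0, -1), (1, -1), (1, -2), (1, -3), (0, -3), (-1, -3), (-1, -2), (-2, -2), (-2, -3)])
Fold: move[1]->L => DLDDLLULD (positions: [(0, 0), (0, -1), (-1, -1), (-1, -2), (-1, -3), (-2, -3), (-3, -3), (-3, -2), (-4, -2), (-4, -3)])
Fold: move[0]->L => LLDDLLULD (positions: [(0, 0), (-1, 0), (-2, 0), (-2, -1), (-2, -2), (-3, -2), (-4, -2), (-4, -1), (-5, -1), (-5, -2)])

Answer: (0,0) (-1,0) (-2,0) (-2,-1) (-2,-2) (-3,-2) (-4,-2) (-4,-1) (-5,-1) (-5,-2)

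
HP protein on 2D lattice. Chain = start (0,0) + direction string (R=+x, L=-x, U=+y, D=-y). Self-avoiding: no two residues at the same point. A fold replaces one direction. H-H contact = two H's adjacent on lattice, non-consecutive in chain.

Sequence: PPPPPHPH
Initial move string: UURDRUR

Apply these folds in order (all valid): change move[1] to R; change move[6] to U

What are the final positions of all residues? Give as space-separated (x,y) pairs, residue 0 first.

Answer: (0,0) (0,1) (1,1) (2,1) (2,0) (3,0) (3,1) (3,2)

Derivation:
Initial moves: UURDRUR
Fold: move[1]->R => URRDRUR (positions: [(0, 0), (0, 1), (1, 1), (2, 1), (2, 0), (3, 0), (3, 1), (4, 1)])
Fold: move[6]->U => URRDRUU (positions: [(0, 0), (0, 1), (1, 1), (2, 1), (2, 0), (3, 0), (3, 1), (3, 2)])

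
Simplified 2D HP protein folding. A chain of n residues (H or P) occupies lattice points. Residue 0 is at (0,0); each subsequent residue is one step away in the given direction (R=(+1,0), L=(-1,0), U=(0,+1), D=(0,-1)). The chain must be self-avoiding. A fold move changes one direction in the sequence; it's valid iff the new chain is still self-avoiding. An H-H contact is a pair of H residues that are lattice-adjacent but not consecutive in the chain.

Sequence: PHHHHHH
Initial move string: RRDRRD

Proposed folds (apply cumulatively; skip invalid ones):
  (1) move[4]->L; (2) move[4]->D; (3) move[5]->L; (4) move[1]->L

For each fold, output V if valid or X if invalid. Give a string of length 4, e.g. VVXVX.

Answer: XVVX

Derivation:
Initial: RRDRRD -> [(0, 0), (1, 0), (2, 0), (2, -1), (3, -1), (4, -1), (4, -2)]
Fold 1: move[4]->L => RRDRLD INVALID (collision), skipped
Fold 2: move[4]->D => RRDRDD VALID
Fold 3: move[5]->L => RRDRDL VALID
Fold 4: move[1]->L => RLDRDL INVALID (collision), skipped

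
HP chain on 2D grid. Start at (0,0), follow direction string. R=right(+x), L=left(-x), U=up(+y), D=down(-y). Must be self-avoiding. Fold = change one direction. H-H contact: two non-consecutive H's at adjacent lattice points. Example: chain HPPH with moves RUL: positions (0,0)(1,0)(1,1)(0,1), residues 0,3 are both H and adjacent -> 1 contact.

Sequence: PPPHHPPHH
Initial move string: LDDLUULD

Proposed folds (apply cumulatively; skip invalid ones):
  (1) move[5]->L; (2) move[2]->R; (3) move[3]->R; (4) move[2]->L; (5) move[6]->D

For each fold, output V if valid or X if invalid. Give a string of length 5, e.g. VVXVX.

Initial: LDDLUULD -> [(0, 0), (-1, 0), (-1, -1), (-1, -2), (-2, -2), (-2, -1), (-2, 0), (-3, 0), (-3, -1)]
Fold 1: move[5]->L => LDDLULLD VALID
Fold 2: move[2]->R => LDRLULLD INVALID (collision), skipped
Fold 3: move[3]->R => LDDRULLD INVALID (collision), skipped
Fold 4: move[2]->L => LDLLULLD VALID
Fold 5: move[6]->D => LDLLULDD VALID

Answer: VXXVV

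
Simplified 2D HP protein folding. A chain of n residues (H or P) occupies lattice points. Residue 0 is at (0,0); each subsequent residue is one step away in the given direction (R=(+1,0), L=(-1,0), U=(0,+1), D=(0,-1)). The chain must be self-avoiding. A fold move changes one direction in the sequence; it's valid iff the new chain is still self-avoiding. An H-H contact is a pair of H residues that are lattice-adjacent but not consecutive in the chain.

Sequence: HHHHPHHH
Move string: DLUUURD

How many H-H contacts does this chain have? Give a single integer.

Answer: 2

Derivation:
Positions: [(0, 0), (0, -1), (-1, -1), (-1, 0), (-1, 1), (-1, 2), (0, 2), (0, 1)]
H-H contact: residue 0 @(0,0) - residue 3 @(-1, 0)
H-H contact: residue 0 @(0,0) - residue 7 @(0, 1)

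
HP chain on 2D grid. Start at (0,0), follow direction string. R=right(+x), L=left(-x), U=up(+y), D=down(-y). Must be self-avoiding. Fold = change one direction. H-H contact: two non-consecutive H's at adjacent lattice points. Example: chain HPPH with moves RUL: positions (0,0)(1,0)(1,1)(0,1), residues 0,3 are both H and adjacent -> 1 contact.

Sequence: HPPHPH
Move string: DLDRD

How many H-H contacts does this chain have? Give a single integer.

Answer: 0

Derivation:
Positions: [(0, 0), (0, -1), (-1, -1), (-1, -2), (0, -2), (0, -3)]
No H-H contacts found.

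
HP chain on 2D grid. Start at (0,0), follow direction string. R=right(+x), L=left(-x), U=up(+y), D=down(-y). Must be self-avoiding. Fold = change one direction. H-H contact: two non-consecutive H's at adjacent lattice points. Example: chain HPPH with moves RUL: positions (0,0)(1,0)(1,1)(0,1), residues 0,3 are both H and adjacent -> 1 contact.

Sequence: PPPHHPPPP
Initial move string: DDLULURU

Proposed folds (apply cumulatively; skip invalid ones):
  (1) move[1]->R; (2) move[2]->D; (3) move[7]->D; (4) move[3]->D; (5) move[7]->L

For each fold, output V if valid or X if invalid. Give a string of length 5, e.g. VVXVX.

Initial: DDLULURU -> [(0, 0), (0, -1), (0, -2), (-1, -2), (-1, -1), (-2, -1), (-2, 0), (-1, 0), (-1, 1)]
Fold 1: move[1]->R => DRLULURU INVALID (collision), skipped
Fold 2: move[2]->D => DDDULURU INVALID (collision), skipped
Fold 3: move[7]->D => DDLULURD INVALID (collision), skipped
Fold 4: move[3]->D => DDLDLURU INVALID (collision), skipped
Fold 5: move[7]->L => DDLULURL INVALID (collision), skipped

Answer: XXXXX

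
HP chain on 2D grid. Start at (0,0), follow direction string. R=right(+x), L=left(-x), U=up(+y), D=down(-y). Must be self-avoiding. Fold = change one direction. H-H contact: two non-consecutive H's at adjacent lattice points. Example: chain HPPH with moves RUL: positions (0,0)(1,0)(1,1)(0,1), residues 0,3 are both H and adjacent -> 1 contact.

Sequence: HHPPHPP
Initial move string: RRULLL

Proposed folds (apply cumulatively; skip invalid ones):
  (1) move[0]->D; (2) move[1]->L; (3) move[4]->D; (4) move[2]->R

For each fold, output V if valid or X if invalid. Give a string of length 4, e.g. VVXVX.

Initial: RRULLL -> [(0, 0), (1, 0), (2, 0), (2, 1), (1, 1), (0, 1), (-1, 1)]
Fold 1: move[0]->D => DRULLL INVALID (collision), skipped
Fold 2: move[1]->L => RLULLL INVALID (collision), skipped
Fold 3: move[4]->D => RRULDL INVALID (collision), skipped
Fold 4: move[2]->R => RRRLLL INVALID (collision), skipped

Answer: XXXX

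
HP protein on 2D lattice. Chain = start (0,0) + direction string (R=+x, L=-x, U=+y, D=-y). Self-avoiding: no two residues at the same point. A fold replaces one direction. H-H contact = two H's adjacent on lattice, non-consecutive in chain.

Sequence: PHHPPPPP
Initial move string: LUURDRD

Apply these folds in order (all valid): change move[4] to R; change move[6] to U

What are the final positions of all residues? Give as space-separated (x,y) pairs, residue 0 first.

Initial moves: LUURDRD
Fold: move[4]->R => LUURRRD (positions: [(0, 0), (-1, 0), (-1, 1), (-1, 2), (0, 2), (1, 2), (2, 2), (2, 1)])
Fold: move[6]->U => LUURRRU (positions: [(0, 0), (-1, 0), (-1, 1), (-1, 2), (0, 2), (1, 2), (2, 2), (2, 3)])

Answer: (0,0) (-1,0) (-1,1) (-1,2) (0,2) (1,2) (2,2) (2,3)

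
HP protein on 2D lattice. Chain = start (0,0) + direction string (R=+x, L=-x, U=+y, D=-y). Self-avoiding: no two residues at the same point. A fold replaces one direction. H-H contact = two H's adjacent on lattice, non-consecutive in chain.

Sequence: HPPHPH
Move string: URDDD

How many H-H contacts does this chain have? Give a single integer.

Answer: 1

Derivation:
Positions: [(0, 0), (0, 1), (1, 1), (1, 0), (1, -1), (1, -2)]
H-H contact: residue 0 @(0,0) - residue 3 @(1, 0)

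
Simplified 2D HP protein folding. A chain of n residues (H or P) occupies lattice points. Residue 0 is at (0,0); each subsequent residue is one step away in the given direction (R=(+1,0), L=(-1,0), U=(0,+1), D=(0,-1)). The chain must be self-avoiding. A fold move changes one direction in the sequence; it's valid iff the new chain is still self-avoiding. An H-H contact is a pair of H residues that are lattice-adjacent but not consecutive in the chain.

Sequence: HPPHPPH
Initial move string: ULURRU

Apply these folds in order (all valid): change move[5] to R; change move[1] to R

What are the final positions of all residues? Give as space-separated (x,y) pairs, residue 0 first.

Initial moves: ULURRU
Fold: move[5]->R => ULURRR (positions: [(0, 0), (0, 1), (-1, 1), (-1, 2), (0, 2), (1, 2), (2, 2)])
Fold: move[1]->R => URURRR (positions: [(0, 0), (0, 1), (1, 1), (1, 2), (2, 2), (3, 2), (4, 2)])

Answer: (0,0) (0,1) (1,1) (1,2) (2,2) (3,2) (4,2)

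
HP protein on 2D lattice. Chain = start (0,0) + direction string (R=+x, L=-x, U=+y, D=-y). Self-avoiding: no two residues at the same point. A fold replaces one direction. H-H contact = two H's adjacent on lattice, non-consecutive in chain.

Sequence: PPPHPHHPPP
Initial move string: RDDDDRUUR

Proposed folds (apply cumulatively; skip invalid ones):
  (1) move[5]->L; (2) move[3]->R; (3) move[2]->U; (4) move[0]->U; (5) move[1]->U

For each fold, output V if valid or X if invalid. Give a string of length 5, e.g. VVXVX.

Answer: XVXXX

Derivation:
Initial: RDDDDRUUR -> [(0, 0), (1, 0), (1, -1), (1, -2), (1, -3), (1, -4), (2, -4), (2, -3), (2, -2), (3, -2)]
Fold 1: move[5]->L => RDDDDLUUR INVALID (collision), skipped
Fold 2: move[3]->R => RDDRDRUUR VALID
Fold 3: move[2]->U => RDURDRUUR INVALID (collision), skipped
Fold 4: move[0]->U => UDDRDRUUR INVALID (collision), skipped
Fold 5: move[1]->U => RUDRDRUUR INVALID (collision), skipped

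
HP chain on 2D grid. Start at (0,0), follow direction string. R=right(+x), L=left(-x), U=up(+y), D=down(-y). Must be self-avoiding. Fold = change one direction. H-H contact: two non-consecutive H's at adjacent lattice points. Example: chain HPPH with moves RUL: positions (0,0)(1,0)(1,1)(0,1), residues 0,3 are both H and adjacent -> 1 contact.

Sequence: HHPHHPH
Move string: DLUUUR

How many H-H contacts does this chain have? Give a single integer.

Answer: 1

Derivation:
Positions: [(0, 0), (0, -1), (-1, -1), (-1, 0), (-1, 1), (-1, 2), (0, 2)]
H-H contact: residue 0 @(0,0) - residue 3 @(-1, 0)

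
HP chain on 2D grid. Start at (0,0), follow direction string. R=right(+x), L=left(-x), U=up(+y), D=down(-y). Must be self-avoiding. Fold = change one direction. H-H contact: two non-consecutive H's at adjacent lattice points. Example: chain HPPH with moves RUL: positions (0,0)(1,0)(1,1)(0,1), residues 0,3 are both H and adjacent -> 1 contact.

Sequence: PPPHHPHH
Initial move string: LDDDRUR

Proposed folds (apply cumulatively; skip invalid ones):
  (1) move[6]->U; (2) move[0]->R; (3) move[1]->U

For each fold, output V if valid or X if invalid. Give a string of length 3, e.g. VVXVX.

Initial: LDDDRUR -> [(0, 0), (-1, 0), (-1, -1), (-1, -2), (-1, -3), (0, -3), (0, -2), (1, -2)]
Fold 1: move[6]->U => LDDDRUU VALID
Fold 2: move[0]->R => RDDDRUU VALID
Fold 3: move[1]->U => RUDDRUU INVALID (collision), skipped

Answer: VVX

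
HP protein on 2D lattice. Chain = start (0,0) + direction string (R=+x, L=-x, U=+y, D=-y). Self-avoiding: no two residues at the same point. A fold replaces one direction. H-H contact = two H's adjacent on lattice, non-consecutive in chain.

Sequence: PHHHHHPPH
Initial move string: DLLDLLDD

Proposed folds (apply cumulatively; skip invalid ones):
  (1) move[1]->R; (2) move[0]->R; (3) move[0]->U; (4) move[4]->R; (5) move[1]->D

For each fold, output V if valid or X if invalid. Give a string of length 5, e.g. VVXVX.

Answer: XXVXX

Derivation:
Initial: DLLDLLDD -> [(0, 0), (0, -1), (-1, -1), (-2, -1), (-2, -2), (-3, -2), (-4, -2), (-4, -3), (-4, -4)]
Fold 1: move[1]->R => DRLDLLDD INVALID (collision), skipped
Fold 2: move[0]->R => RLLDLLDD INVALID (collision), skipped
Fold 3: move[0]->U => ULLDLLDD VALID
Fold 4: move[4]->R => ULLDRLDD INVALID (collision), skipped
Fold 5: move[1]->D => UDLDLLDD INVALID (collision), skipped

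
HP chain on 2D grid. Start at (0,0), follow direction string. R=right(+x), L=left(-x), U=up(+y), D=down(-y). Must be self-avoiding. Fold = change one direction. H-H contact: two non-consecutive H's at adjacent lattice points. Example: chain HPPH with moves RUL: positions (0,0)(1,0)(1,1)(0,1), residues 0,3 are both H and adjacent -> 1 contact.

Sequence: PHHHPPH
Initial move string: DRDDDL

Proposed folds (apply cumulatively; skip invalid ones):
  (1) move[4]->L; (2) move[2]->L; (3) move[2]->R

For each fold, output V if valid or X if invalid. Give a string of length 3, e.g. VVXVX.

Initial: DRDDDL -> [(0, 0), (0, -1), (1, -1), (1, -2), (1, -3), (1, -4), (0, -4)]
Fold 1: move[4]->L => DRDDLL VALID
Fold 2: move[2]->L => DRLDLL INVALID (collision), skipped
Fold 3: move[2]->R => DRRDLL VALID

Answer: VXV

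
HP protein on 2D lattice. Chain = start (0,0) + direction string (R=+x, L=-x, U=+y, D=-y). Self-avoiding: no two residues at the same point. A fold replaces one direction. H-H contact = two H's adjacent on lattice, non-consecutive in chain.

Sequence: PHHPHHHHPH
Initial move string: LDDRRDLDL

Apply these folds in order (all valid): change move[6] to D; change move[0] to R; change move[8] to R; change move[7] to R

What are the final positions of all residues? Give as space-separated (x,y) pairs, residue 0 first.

Answer: (0,0) (1,0) (1,-1) (1,-2) (2,-2) (3,-2) (3,-3) (3,-4) (4,-4) (5,-4)

Derivation:
Initial moves: LDDRRDLDL
Fold: move[6]->D => LDDRRDDDL (positions: [(0, 0), (-1, 0), (-1, -1), (-1, -2), (0, -2), (1, -2), (1, -3), (1, -4), (1, -5), (0, -5)])
Fold: move[0]->R => RDDRRDDDL (positions: [(0, 0), (1, 0), (1, -1), (1, -2), (2, -2), (3, -2), (3, -3), (3, -4), (3, -5), (2, -5)])
Fold: move[8]->R => RDDRRDDDR (positions: [(0, 0), (1, 0), (1, -1), (1, -2), (2, -2), (3, -2), (3, -3), (3, -4), (3, -5), (4, -5)])
Fold: move[7]->R => RDDRRDDRR (positions: [(0, 0), (1, 0), (1, -1), (1, -2), (2, -2), (3, -2), (3, -3), (3, -4), (4, -4), (5, -4)])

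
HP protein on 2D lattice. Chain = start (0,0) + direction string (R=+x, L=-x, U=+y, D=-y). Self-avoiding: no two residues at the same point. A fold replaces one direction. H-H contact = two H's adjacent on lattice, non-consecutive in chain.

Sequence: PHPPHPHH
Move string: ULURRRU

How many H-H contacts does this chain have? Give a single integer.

Answer: 1

Derivation:
Positions: [(0, 0), (0, 1), (-1, 1), (-1, 2), (0, 2), (1, 2), (2, 2), (2, 3)]
H-H contact: residue 1 @(0,1) - residue 4 @(0, 2)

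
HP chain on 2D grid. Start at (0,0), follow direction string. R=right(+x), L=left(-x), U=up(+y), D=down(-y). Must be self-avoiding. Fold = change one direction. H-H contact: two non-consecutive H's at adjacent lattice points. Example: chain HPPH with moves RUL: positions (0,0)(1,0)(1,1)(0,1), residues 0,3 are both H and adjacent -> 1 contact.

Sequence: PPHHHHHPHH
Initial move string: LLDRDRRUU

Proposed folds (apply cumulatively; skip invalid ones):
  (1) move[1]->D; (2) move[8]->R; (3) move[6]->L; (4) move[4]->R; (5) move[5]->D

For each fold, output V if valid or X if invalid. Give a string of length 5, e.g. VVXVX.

Initial: LLDRDRRUU -> [(0, 0), (-1, 0), (-2, 0), (-2, -1), (-1, -1), (-1, -2), (0, -2), (1, -2), (1, -1), (1, 0)]
Fold 1: move[1]->D => LDDRDRRUU VALID
Fold 2: move[8]->R => LDDRDRRUR VALID
Fold 3: move[6]->L => LDDRDRLUR INVALID (collision), skipped
Fold 4: move[4]->R => LDDRRRRUR VALID
Fold 5: move[5]->D => LDDRRDRUR VALID

Answer: VVXVV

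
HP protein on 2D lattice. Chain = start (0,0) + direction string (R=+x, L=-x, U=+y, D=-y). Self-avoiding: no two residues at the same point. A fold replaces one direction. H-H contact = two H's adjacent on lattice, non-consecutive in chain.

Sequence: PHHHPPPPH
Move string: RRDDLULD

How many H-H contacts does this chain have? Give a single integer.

Answer: 0

Derivation:
Positions: [(0, 0), (1, 0), (2, 0), (2, -1), (2, -2), (1, -2), (1, -1), (0, -1), (0, -2)]
No H-H contacts found.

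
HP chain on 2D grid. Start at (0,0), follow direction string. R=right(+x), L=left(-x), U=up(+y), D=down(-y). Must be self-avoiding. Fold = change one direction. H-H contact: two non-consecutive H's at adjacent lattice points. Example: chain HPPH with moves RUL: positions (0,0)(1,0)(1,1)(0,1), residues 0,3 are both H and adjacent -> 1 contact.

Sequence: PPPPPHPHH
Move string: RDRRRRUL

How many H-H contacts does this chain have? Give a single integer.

Positions: [(0, 0), (1, 0), (1, -1), (2, -1), (3, -1), (4, -1), (5, -1), (5, 0), (4, 0)]
H-H contact: residue 5 @(4,-1) - residue 8 @(4, 0)

Answer: 1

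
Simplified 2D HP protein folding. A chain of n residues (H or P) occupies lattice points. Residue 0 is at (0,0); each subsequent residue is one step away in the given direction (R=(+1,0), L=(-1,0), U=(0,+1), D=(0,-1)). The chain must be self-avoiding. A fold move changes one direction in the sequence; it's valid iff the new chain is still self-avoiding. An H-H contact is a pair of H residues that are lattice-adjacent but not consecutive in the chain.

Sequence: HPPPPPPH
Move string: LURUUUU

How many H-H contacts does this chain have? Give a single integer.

Answer: 0

Derivation:
Positions: [(0, 0), (-1, 0), (-1, 1), (0, 1), (0, 2), (0, 3), (0, 4), (0, 5)]
No H-H contacts found.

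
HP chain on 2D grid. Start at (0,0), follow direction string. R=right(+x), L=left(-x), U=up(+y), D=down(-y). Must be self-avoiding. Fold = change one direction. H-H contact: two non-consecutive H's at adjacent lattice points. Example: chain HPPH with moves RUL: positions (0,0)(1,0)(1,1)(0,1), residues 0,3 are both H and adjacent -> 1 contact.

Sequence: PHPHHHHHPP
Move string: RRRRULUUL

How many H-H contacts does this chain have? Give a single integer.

Answer: 1

Derivation:
Positions: [(0, 0), (1, 0), (2, 0), (3, 0), (4, 0), (4, 1), (3, 1), (3, 2), (3, 3), (2, 3)]
H-H contact: residue 3 @(3,0) - residue 6 @(3, 1)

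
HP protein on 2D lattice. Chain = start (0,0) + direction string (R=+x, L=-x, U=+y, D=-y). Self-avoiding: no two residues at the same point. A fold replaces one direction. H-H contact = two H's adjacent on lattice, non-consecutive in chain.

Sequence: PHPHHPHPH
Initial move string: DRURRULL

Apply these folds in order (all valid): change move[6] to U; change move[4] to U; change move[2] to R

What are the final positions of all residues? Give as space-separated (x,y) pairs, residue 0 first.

Answer: (0,0) (0,-1) (1,-1) (2,-1) (3,-1) (3,0) (3,1) (3,2) (2,2)

Derivation:
Initial moves: DRURRULL
Fold: move[6]->U => DRURRUUL (positions: [(0, 0), (0, -1), (1, -1), (1, 0), (2, 0), (3, 0), (3, 1), (3, 2), (2, 2)])
Fold: move[4]->U => DRURUUUL (positions: [(0, 0), (0, -1), (1, -1), (1, 0), (2, 0), (2, 1), (2, 2), (2, 3), (1, 3)])
Fold: move[2]->R => DRRRUUUL (positions: [(0, 0), (0, -1), (1, -1), (2, -1), (3, -1), (3, 0), (3, 1), (3, 2), (2, 2)])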